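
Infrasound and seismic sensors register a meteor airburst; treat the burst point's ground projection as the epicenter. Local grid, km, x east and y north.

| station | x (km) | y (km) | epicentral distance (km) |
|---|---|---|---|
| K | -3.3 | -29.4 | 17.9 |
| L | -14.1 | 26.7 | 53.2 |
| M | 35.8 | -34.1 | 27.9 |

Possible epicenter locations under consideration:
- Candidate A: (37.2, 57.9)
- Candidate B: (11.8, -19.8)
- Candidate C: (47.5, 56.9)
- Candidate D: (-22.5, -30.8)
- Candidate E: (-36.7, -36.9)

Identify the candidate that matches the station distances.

For each candidate, compare |candidate − station| to the reported distance:
Candidate A: residuals K 78.3, L 6.8, M 64.1 → max 78.3 km
Candidate B: residuals K 0.0, L 0.0, M 0.0 → max 0.0 km
Candidate C: residuals K 82.2, L 15.4, M 63.8 → max 82.2 km
Candidate D: residuals K 1.4, L 4.9, M 30.5 → max 30.5 km
Candidate E: residuals K 16.3, L 14.3, M 44.7 → max 44.7 km
Only Candidate B has all residuals ≈ 0.

Candidate B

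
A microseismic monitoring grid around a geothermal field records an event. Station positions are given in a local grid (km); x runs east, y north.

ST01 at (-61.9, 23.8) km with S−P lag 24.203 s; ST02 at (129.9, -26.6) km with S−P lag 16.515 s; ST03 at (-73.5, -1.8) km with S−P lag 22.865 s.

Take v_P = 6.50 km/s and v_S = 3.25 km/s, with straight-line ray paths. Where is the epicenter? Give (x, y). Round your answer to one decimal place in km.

44.7 km east, -91.9 km north

Distance from S−P lag: d = Δt · v_P v_S / (v_P − v_S) = Δt · (6.50·3.25)/(6.50−3.25) ≈ 6.5000·Δt.
So d_ST01 = 157.32, d_ST02 = 107.35, d_ST03 = 148.62 km.
Circle about each station: (x + 61.9)² + (y − 23.8)² = 157.32²; (x − 129.9)² + (y + 26.6)² = 107.35²; (x + 73.5)² + (y + 1.8)² = 148.62².
Subtracting the ST01 equation from the ST02 and ST03 equations removes the quadratic terms:
383.6 x − 100.8 y = 26409.08
-23.2 x − 51.2 y = 3669.12
Solving the 2×2 system: x ≈ 44.7, y ≈ -91.9 km.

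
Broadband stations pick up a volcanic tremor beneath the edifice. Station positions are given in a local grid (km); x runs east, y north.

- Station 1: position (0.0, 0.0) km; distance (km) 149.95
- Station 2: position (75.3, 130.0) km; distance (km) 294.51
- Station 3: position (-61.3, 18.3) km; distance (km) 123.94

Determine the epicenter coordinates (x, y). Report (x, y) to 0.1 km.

x ≈ -118.8 km, y ≈ -91.5 km

Circle about each station: x² + y² = 149.95²; (x − 75.3)² + (y − 130.0)² = 294.51²; (x + 61.3)² + (y − 18.3)² = 123.94².
Subtracting the Station 1 equation from the Station 2 and Station 3 equations removes the quadratic terms:
150.6 x + 260.0 y = -41681.05
-122.6 x + 36.6 y = 11216.46
Solving the 2×2 system: x ≈ -118.8, y ≈ -91.5 km.
Check against Station 1 (with the unrounded x, y): √(x²+y²) = 149.95 ≈ 149.95 km. ✓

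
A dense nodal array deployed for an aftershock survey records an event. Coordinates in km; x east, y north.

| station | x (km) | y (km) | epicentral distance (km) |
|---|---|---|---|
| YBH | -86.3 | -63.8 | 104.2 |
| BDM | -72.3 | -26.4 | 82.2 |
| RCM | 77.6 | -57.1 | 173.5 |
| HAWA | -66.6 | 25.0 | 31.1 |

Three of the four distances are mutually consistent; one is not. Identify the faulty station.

YBH

Solve using three stations at a time. Using BDM, RCM, HAWA (subtract circle equations pairwise → linear system) gives (x, y) ≈ (-55.6, 54.1).
Distances from that point to each station vs reported:
  YBH: calculated 121.8 vs reported 104.2 → residual 17.6 km
  BDM: calculated 82.2 vs reported 82.2 → residual 0.0 km
  RCM: calculated 173.5 vs reported 173.5 → residual 0.0 km
  HAWA: calculated 31.1 vs reported 31.1 → residual 0.0 km
BDM, RCM, HAWA are mutually consistent (residuals ≈ 0); YBH is off by 17.6 km.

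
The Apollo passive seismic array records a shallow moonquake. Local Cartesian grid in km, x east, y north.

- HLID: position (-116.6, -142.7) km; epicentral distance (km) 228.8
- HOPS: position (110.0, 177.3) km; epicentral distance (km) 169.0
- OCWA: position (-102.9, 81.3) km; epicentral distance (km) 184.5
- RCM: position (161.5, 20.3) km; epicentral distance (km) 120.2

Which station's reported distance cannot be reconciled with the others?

OCWA

Solve using three stations at a time. Using HLID, HOPS, RCM (subtract circle equations pairwise → linear system) gives (x, y) ≈ (41.3, 22.9).
Distances from that point to each station vs reported:
  HLID: calculated 228.8 vs reported 228.8 → residual 0.0 km
  HOPS: calculated 169.0 vs reported 169.0 → residual 0.0 km
  OCWA: calculated 155.6 vs reported 184.5 → residual 28.9 km
  RCM: calculated 120.2 vs reported 120.2 → residual 0.0 km
HLID, HOPS, RCM are mutually consistent (residuals ≈ 0); OCWA is off by 28.9 km.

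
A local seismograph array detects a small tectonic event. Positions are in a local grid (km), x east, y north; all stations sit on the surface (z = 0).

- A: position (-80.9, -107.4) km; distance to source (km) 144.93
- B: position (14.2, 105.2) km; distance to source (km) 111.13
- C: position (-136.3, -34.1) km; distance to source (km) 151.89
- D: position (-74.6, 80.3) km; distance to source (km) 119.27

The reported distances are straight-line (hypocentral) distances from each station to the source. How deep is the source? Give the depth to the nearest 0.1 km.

Each station gives a sphere (x−x_i)² + (y−y_i)² + z² = d_i² (stations at z=0).
Subtracting the A sphere from B and C: z² cancels, leaving linear equations in x and y:
190.2 x + 425.2 y = 1843.94
-110.8 x + 146.6 y = -404.94
Solving: x ≈ 5.900, y ≈ 1.697 km (keep extra digits for the depth step; rounded: 5.9, 1.7).
Then from the A sphere: z² = 144.93² − (x + 80.9)² − (y + 107.4)² with x = 5.900, y = 1.697, so z ≈ 39.602 ≈ 39.6 km.

z ≈ 39.6 km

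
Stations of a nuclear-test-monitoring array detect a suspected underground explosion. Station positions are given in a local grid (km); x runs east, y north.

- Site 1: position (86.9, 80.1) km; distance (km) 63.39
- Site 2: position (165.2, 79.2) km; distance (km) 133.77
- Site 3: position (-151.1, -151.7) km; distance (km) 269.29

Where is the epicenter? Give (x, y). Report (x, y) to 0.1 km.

x ≈ 37.0 km, y ≈ 41.0 km

Circle about each station: (x − 86.9)² + (y − 80.1)² = 63.39²; (x − 165.2)² + (y − 79.2)² = 133.77²; (x + 151.1)² + (y + 151.7)² = 269.29².
Subtracting the Site 1 equation from the Site 2 and Site 3 equations removes the quadratic terms:
156.6 x − 1.8 y = 5719.94
-476.0 x − 463.6 y = -36622.33
Solving the 2×2 system: x ≈ 37.0, y ≈ 41.0 km.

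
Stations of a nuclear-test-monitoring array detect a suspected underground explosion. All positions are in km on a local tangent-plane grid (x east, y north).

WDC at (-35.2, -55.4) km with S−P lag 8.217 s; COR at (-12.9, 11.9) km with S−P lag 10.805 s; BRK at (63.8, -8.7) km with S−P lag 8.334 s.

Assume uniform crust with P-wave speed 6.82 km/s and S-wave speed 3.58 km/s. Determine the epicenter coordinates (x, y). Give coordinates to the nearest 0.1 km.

26.6 km east, -59.3 km north

Distance from S−P lag: d = Δt · v_P v_S / (v_P − v_S) = Δt · (6.82·3.58)/(6.82−3.58) ≈ 7.5357·Δt.
So d_WDC = 61.92, d_COR = 81.42, d_BRK = 62.80 km.
Circle about each station: (x + 35.2)² + (y + 55.4)² = 61.92²; (x + 12.9)² + (y − 11.9)² = 81.42²; (x − 63.8)² + (y + 8.7)² = 62.80².
Subtracting the WDC equation from the COR and BRK equations removes the quadratic terms:
44.6 x + 134.6 y = -6795.31
198.0 x + 93.4 y = -271.82
Solving the 2×2 system: x ≈ 26.6, y ≈ -59.3 km.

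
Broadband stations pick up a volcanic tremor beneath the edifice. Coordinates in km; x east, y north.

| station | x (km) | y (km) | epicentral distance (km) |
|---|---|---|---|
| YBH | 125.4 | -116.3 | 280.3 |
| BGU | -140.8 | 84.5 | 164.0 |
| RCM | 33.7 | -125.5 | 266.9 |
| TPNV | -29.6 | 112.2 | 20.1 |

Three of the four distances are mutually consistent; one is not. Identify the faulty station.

Solve using three stations at a time. Using YBH, BGU, RCM (subtract circle equations pairwise → linear system) gives (x, y) ≈ (13.3, 140.6).
Distances from that point to each station vs reported:
  YBH: calculated 280.3 vs reported 280.3 → residual 0.0 km
  BGU: calculated 164.0 vs reported 164.0 → residual 0.0 km
  RCM: calculated 266.9 vs reported 266.9 → residual 0.0 km
  TPNV: calculated 51.5 vs reported 20.1 → residual 31.4 km
YBH, BGU, RCM are mutually consistent (residuals ≈ 0); TPNV is off by 31.4 km.

TPNV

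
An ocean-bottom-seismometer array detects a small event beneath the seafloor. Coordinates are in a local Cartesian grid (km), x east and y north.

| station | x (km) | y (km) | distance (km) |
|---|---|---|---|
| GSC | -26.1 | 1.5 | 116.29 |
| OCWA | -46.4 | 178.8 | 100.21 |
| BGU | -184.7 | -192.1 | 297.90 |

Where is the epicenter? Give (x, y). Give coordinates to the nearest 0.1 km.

x ≈ -98.0 km, y ≈ 92.9 km

Circle about each station: (x + 26.1)² + (y − 1.5)² = 116.29²; (x + 46.4)² + (y − 178.8)² = 100.21²; (x + 184.7)² + (y + 192.1)² = 297.90².
Subtracting pairs of circle equations eliminates x²+y² and gives linear equations (the radical axes):
-40.6 x + 354.6 y = 36920.26
-317.2 x − 387.2 y = -4888.01
Solving the 2×2 system: x ≈ -98.0, y ≈ 92.9 km.
Check against GSC (with the unrounded x, y): √((x + 26.1)²+(y − 1.5)²) = 116.28 ≈ 116.29 km. ✓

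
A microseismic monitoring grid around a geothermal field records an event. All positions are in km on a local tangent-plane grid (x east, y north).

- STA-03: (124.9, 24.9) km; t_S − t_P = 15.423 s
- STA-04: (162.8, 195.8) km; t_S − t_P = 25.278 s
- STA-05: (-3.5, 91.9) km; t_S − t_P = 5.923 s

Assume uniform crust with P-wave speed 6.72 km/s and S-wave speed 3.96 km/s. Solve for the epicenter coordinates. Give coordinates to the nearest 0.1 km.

(-23.2, 38.3)

Distance from S−P lag: d = Δt · v_P v_S / (v_P − v_S) = Δt · (6.72·3.96)/(6.72−3.96) ≈ 9.6417·Δt.
So d_STA-03 = 148.70, d_STA-04 = 243.72, d_STA-05 = 57.11 km.
Circle about each station: (x − 124.9)² + (y − 24.9)² = 148.70²; (x − 162.8)² + (y − 195.8)² = 243.72²; (x + 3.5)² + (y − 91.9)² = 57.11².
Subtracting the STA-03 equation from the STA-04 and STA-05 equations removes the quadratic terms:
75.8 x + 341.8 y = 11333.71
-256.8 x + 134.0 y = 11087.98
Solving the 2×2 system: x ≈ -23.2, y ≈ 38.3 km.
Check against STA-03 (with the unrounded x, y): √((x − 124.9)²+(y − 24.9)²) = 148.70 ≈ 148.70 km. ✓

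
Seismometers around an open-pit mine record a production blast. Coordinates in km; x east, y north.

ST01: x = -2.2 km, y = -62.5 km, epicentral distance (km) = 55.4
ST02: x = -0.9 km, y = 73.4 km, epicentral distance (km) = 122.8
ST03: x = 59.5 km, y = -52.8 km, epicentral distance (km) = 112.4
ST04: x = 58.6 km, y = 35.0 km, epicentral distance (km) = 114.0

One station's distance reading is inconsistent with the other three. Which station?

Solve using three stations at a time. Using ST01, ST02, ST03 (subtract circle equations pairwise → linear system) gives (x, y) ≈ (-51.9, -38.3).
Distances from that point to each station vs reported:
  ST01: calculated 55.3 vs reported 55.4 → residual 0.1 km
  ST02: calculated 122.8 vs reported 122.8 → residual 0.0 km
  ST03: calculated 112.4 vs reported 112.4 → residual 0.0 km
  ST04: calculated 132.6 vs reported 114.0 → residual 18.6 km
ST01, ST02, ST03 are mutually consistent (residuals ≈ 0); ST04 is off by 18.6 km.

ST04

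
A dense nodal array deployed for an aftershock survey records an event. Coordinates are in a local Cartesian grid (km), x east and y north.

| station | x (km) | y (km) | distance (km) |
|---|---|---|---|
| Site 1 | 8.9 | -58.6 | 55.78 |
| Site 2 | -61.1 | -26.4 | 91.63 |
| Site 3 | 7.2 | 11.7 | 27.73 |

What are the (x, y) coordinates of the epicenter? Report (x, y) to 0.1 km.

Circle about each station: (x − 8.9)² + (y + 58.6)² = 55.78²; (x + 61.1)² + (y + 26.4)² = 91.63²; (x − 7.2)² + (y − 11.7)² = 27.73².
Subtracting pairs of circle equations eliminates x²+y² and gives linear equations (the radical axes):
-140.0 x + 64.4 y = -4367.65
-3.4 x + 140.6 y = -981.98
Solving the 2×2 system: x ≈ 28.3, y ≈ -6.3 km.

28.3 km east, -6.3 km north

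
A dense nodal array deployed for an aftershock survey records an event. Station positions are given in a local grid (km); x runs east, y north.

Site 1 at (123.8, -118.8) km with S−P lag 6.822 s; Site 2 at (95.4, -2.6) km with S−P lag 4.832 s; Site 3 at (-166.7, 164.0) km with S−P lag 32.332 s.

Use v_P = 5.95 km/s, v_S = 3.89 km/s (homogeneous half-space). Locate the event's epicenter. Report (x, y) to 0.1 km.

Distance from S−P lag: d = Δt · v_P v_S / (v_P − v_S) = Δt · (5.95·3.89)/(5.95−3.89) ≈ 11.2357·Δt.
So d_Site 1 = 76.65, d_Site 2 = 54.29, d_Site 3 = 363.27 km.
Circle about each station: (x − 123.8)² + (y + 118.8)² = 76.65²; (x − 95.4)² + (y + 2.6)² = 54.29²; (x + 166.7)² + (y − 164.0)² = 363.27².
Subtracting pairs of circle equations eliminates x²+y² and gives linear equations (the radical axes):
-56.8 x + 232.4 y = -17404.14
-581.0 x + 565.6 y = -100844.86
Solving the 2×2 system: x ≈ 132.1, y ≈ -42.6 km.
Check against Site 1 (with the unrounded x, y): √((x − 123.8)²+(y + 118.8)²) = 76.65 ≈ 76.65 km. ✓

132.1 km east, -42.6 km north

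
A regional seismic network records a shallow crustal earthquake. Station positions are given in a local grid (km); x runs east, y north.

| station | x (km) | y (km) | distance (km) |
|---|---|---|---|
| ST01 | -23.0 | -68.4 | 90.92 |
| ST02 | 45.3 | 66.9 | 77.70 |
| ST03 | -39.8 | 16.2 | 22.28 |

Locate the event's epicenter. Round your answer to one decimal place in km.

Circle about each station: (x + 23.0)² + (y + 68.4)² = 90.92²; (x − 45.3)² + (y − 66.9)² = 77.70²; (x + 39.8)² + (y − 16.2)² = 22.28².
Subtracting pairs of circle equations eliminates x²+y² and gives linear equations (the radical axes):
136.6 x + 270.6 y = 3549.30
-33.6 x + 169.2 y = 4408.97
Solving the 2×2 system: x ≈ -18.4, y ≈ 22.4 km.

(-18.4, 22.4)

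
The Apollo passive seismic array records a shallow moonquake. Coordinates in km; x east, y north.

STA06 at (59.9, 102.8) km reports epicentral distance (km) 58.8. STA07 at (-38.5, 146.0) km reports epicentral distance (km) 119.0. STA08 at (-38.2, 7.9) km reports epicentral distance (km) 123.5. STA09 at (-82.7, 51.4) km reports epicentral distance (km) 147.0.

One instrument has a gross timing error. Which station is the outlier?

Solve using three stations at a time. Using STA07, STA08, STA09 (subtract circle equations pairwise → linear system) gives (x, y) ≈ (61.3, 81.1).
Distances from that point to each station vs reported:
  STA06: calculated 21.7 vs reported 58.8 → residual 37.1 km
  STA07: calculated 119.0 vs reported 119.0 → residual 0.0 km
  STA08: calculated 123.5 vs reported 123.5 → residual 0.0 km
  STA09: calculated 147.0 vs reported 147.0 → residual 0.0 km
STA07, STA08, STA09 are mutually consistent (residuals ≈ 0); STA06 is off by 37.1 km.

STA06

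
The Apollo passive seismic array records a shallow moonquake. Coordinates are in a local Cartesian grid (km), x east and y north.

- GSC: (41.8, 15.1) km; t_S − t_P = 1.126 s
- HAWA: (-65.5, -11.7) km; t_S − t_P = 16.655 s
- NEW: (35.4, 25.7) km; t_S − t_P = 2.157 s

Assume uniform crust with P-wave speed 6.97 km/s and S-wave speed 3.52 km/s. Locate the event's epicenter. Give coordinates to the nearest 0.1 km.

Distance from S−P lag: d = Δt · v_P v_S / (v_P − v_S) = Δt · (6.97·3.52)/(6.97−3.52) ≈ 7.1114·Δt.
So d_GSC = 8.01, d_HAWA = 118.44, d_NEW = 15.34 km.
Circle about each station: (x − 41.8)² + (y − 15.1)² = 8.01²; (x + 65.5)² + (y + 11.7)² = 118.44²; (x − 35.4)² + (y − 25.7)² = 15.34².
Subtracting the GSC equation from the HAWA and NEW equations removes the quadratic terms:
-214.6 x − 53.6 y = -11511.98
-12.8 x + 21.2 y = -232.76
Solving the 2×2 system: x ≈ 49.0, y ≈ 18.6 km.

(49.0, 18.6)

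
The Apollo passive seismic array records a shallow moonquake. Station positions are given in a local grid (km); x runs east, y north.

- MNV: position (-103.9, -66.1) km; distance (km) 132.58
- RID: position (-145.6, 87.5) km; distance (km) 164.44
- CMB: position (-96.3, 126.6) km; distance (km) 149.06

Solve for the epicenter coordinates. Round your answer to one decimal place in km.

Circle about each station: (x + 103.9)² + (y + 66.1)² = 132.58²; (x + 145.6)² + (y − 87.5)² = 164.44²; (x + 96.3)² + (y − 126.6)² = 149.06².
Subtracting pairs of circle equations eliminates x²+y² and gives linear equations (the radical axes):
-83.4 x + 307.2 y = 4228.13
15.2 x + 385.4 y = 5495.40
Solving the 2×2 system: x ≈ 1.6, y ≈ 14.2 km.

(1.6, 14.2)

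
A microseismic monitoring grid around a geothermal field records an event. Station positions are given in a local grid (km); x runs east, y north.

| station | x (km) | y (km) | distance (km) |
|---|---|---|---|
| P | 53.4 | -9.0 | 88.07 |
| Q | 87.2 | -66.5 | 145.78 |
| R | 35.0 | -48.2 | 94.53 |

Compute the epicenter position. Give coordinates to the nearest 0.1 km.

-29.4 km east, 21.0 km north

Circle about each station: (x − 53.4)² + (y + 9.0)² = 88.07²; (x − 87.2)² + (y + 66.5)² = 145.78²; (x − 35.0)² + (y + 48.2)² = 94.53².
Subtracting the P equation from the Q and R equations removes the quadratic terms:
67.6 x − 115.0 y = -4401.95
-36.8 x − 78.4 y = -563.92
Solving the 2×2 system: x ≈ -29.4, y ≈ 21.0 km.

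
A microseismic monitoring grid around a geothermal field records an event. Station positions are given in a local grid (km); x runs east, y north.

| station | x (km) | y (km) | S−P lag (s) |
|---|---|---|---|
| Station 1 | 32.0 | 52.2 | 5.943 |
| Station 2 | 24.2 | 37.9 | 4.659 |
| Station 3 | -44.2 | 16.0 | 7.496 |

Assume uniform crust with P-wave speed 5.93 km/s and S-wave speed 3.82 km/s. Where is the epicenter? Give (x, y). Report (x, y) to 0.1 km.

x ≈ 31.4 km, y ≈ -11.6 km

Distance from S−P lag: d = Δt · v_P v_S / (v_P − v_S) = Δt · (5.93·3.82)/(5.93−3.82) ≈ 10.7358·Δt.
So d_Station 1 = 63.80, d_Station 2 = 50.02, d_Station 3 = 80.48 km.
Circle about each station: (x − 32.0)² + (y − 52.2)² = 63.80²; (x − 24.2)² + (y − 37.9)² = 50.02²; (x + 44.2)² + (y − 16.0)² = 80.48².
Subtracting pairs of circle equations eliminates x²+y² and gives linear equations (the radical axes):
-15.6 x − 28.6 y = -158.35
-152.4 x − 72.4 y = -3945.79
Solving the 2×2 system: x ≈ 31.4, y ≈ -11.6 km.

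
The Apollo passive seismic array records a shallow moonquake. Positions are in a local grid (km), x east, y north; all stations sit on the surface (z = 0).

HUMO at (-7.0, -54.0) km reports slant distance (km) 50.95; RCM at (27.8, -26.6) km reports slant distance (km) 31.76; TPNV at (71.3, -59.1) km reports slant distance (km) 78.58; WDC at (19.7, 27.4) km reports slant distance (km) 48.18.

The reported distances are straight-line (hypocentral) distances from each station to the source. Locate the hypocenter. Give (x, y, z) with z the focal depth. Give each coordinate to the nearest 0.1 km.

x ≈ 12.1 km, y ≈ -13.5 km, depth ≈ 24.3 km

Each station gives a sphere (x−x_i)² + (y−y_i)² + z² = d_i² (stations at z=0).
Subtracting the HUMO sphere from RCM and TPNV: z² cancels, leaving linear equations in x and y:
69.6 x + 54.8 y = 102.60
156.6 x − 10.2 y = 2032.59
Solving: x ≈ 12.100, y ≈ -13.496 km (keep extra digits for the depth step; rounded: 12.1, -13.5).
Then from the HUMO sphere: z² = 50.95² − (x + 7.0)² − (y + 54.0)² with x = 12.100, y = -13.496, so z ≈ 24.301 ≈ 24.3 km.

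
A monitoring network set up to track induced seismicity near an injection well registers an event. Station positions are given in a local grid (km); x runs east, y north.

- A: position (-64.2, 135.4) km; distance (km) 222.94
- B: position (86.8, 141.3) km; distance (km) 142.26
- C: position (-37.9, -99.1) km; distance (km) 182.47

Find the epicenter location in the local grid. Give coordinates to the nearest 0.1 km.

x ≈ 114.2 km, y ≈ 1.7 km

Circle about each station: (x + 64.2)² + (y − 135.4)² = 222.94²; (x − 86.8)² + (y − 141.3)² = 142.26²; (x + 37.9)² + (y + 99.1)² = 182.47².
Subtracting the A equation from the B and C equations removes the quadratic terms:
302.0 x + 11.8 y = 34509.47
52.6 x − 469.0 y = 5209.36
Solving the 2×2 system: x ≈ 114.2, y ≈ 1.7 km.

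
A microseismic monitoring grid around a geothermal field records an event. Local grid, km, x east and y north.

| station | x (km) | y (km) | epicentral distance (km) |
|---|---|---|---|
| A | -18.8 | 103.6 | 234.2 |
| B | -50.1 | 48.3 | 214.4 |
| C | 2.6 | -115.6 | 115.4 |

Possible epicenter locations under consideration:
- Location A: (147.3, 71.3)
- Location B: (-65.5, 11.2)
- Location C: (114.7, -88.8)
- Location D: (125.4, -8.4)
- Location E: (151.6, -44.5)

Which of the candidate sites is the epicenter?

Location C

For each candidate, compare |candidate − station| to the reported distance:
Location A: residuals A 65.0, B 15.7, C 121.0 → max 121.0 km
Location B: residuals A 130.7, B 174.2, C 28.5 → max 174.2 km
Location C: residuals A 0.0, B 0.0, C 0.1 → max 0.1 km
Location D: residuals A 51.6, B 30.0, C 47.6 → max 51.6 km
Location E: residuals A 8.4, B 7.6, C 49.7 → max 49.7 km
Only Location C has all residuals ≈ 0.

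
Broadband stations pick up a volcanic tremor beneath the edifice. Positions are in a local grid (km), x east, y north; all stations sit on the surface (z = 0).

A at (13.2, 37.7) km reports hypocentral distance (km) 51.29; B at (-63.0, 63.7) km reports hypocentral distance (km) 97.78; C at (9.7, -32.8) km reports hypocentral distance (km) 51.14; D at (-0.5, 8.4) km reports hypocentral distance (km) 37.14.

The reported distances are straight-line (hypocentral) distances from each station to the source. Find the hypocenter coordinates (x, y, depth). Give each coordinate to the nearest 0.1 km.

x ≈ 4.2 km, y ≈ 2.7 km, depth ≈ 36.4 km

Each station gives a sphere (x−x_i)² + (y−y_i)² + z² = d_i² (stations at z=0).
Subtracting the A sphere from B and C: z² cancels, leaving linear equations in x and y:
-152.4 x + 52.0 y = -499.10
-7.0 x − 141.0 y = -410.24
Solving: x ≈ 4.197, y ≈ 2.701 km (keep extra digits for the depth step; rounded: 4.2, 2.7).
Then from the A sphere: z² = 51.29² − (x − 13.2)² − (y − 37.7)² with x = 4.197, y = 2.701, so z ≈ 36.396 ≈ 36.4 km.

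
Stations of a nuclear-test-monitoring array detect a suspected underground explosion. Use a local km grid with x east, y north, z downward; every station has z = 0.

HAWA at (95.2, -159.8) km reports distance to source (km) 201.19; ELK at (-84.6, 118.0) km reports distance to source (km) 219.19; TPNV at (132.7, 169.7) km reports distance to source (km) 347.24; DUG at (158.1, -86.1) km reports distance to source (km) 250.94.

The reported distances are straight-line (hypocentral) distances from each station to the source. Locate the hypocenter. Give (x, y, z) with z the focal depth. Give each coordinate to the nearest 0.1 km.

Each station gives a sphere (x−x_i)² + (y−y_i)² + z² = d_i² (stations at z=0).
Subtracting the HAWA sphere from ELK and TPNV: z² cancels, leaving linear equations in x and y:
-359.6 x + 555.6 y = -21084.76
75.0 x + 659.0 y = -68289.90
Solving: x ≈ -86.299, y ≈ -93.805 km (keep extra digits for the depth step; rounded: -86.3, -93.8).
Then from the HAWA sphere: z² = 201.19² − (x − 95.2)² − (y + 159.8)² with x = -86.299, y = -93.805, so z ≈ 56.393 ≈ 56.4 km.
Check against DUG (with the unrounded solution): distance 250.94 ≈ 250.94 km. ✓

(-86.3, -93.8, 56.4)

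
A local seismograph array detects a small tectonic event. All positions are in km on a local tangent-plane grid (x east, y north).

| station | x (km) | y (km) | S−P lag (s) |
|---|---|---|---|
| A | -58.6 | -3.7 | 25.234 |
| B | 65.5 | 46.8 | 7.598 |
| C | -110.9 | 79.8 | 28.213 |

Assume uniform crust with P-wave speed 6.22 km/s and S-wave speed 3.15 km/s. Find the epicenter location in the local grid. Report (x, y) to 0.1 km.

Distance from S−P lag: d = Δt · v_P v_S / (v_P − v_S) = Δt · (6.22·3.15)/(6.22−3.15) ≈ 6.3821·Δt.
So d_A = 161.05, d_B = 48.49, d_C = 180.06 km.
Circle about each station: (x + 58.6)² + (y + 3.7)² = 161.05²; (x − 65.5)² + (y − 46.8)² = 48.49²; (x + 110.9)² + (y − 79.8)² = 180.06².
Subtracting the A equation from the B and C equations removes the quadratic terms:
248.2 x + 101.0 y = 26618.66
-104.6 x + 167.0 y = 8734.70
Solving the 2×2 system: x ≈ 68.5, y ≈ 95.2 km.

(68.5, 95.2)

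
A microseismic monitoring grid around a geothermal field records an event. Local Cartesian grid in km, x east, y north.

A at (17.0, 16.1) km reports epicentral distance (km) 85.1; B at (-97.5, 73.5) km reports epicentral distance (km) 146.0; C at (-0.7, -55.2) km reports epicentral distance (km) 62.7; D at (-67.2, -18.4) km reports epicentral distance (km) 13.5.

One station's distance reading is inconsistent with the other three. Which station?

B

Solve using three stations at a time. Using A, C, D (subtract circle equations pairwise → linear system) gives (x, y) ≈ (-56.6, -26.7).
Distances from that point to each station vs reported:
  A: calculated 85.1 vs reported 85.1 → residual 0.0 km
  B: calculated 108.2 vs reported 146.0 → residual 37.8 km
  C: calculated 62.7 vs reported 62.7 → residual 0.0 km
  D: calculated 13.5 vs reported 13.5 → residual 0.0 km
A, C, D are mutually consistent (residuals ≈ 0); B is off by 37.8 km.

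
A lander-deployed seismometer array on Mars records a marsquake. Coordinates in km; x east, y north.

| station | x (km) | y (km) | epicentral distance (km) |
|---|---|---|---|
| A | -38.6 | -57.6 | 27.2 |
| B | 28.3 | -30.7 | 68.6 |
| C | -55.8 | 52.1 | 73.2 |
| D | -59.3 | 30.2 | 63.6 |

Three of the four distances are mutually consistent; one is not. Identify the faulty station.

C

Solve using three stations at a time. Using A, B, D (subtract circle equations pairwise → linear system) gives (x, y) ≈ (-40.3, -30.5).
Distances from that point to each station vs reported:
  A: calculated 27.2 vs reported 27.2 → residual 0.0 km
  B: calculated 68.6 vs reported 68.6 → residual 0.0 km
  C: calculated 84.0 vs reported 73.2 → residual 10.8 km
  D: calculated 63.6 vs reported 63.6 → residual 0.0 km
A, B, D are mutually consistent (residuals ≈ 0); C is off by 10.8 km.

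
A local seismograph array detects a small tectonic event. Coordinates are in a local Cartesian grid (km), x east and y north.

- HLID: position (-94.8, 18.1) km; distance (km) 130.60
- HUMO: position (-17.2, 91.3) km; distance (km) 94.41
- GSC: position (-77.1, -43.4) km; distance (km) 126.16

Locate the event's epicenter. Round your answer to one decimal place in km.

x ≈ 35.7 km, y ≈ 13.1 km

Circle about each station: (x + 94.8)² + (y − 18.1)² = 130.60²; (x + 17.2)² + (y − 91.3)² = 94.41²; (x + 77.1)² + (y + 43.4)² = 126.16².
Subtracting pairs of circle equations eliminates x²+y² and gives linear equations (the radical axes):
155.2 x + 146.4 y = 7459.99
35.4 x − 123.0 y = -346.67
Solving the 2×2 system: x ≈ 35.7, y ≈ 13.1 km.
Check against HLID (with the unrounded x, y): √((x + 94.8)²+(y − 18.1)²) = 130.61 ≈ 130.60 km. ✓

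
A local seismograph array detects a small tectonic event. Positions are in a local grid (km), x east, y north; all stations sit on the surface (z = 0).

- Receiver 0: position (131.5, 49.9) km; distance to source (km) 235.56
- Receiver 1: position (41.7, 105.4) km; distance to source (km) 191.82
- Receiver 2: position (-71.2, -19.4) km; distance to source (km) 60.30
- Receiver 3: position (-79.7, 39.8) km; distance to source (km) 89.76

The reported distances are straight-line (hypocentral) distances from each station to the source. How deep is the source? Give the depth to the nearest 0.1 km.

z ≈ 58.5 km

Each station gives a sphere (x−x_i)² + (y−y_i)² + z² = d_i² (stations at z=0).
Subtracting the Receiver 0 sphere from Receiver 1 and Receiver 2: z² cancels, leaving linear equations in x and y:
-179.6 x + 111.0 y = 11759.39
-405.4 x − 138.6 y = 37515.96
Solving: x ≈ -82.901, y ≈ -28.195 km (keep extra digits for the depth step; rounded: -82.9, -28.2).
Then from the Receiver 0 sphere: z² = 235.56² − (x − 131.5)² − (y − 49.9)² with x = -82.901, y = -28.195, so z ≈ 58.497 ≈ 58.5 km.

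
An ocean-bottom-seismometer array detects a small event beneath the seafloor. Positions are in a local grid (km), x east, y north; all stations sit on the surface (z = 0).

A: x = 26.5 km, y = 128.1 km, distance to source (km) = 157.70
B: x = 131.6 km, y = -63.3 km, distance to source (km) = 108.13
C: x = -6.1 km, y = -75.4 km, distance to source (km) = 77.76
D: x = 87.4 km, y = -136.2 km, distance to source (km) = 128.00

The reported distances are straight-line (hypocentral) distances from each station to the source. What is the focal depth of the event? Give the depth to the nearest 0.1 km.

Each station gives a sphere (x−x_i)² + (y−y_i)² + z² = d_i² (stations at z=0).
Subtracting the A sphere from B and C: z² cancels, leaving linear equations in x and y:
210.2 x − 382.8 y = 17390.78
-65.2 x − 407.0 y = 7433.18
Solving: x ≈ 38.301, y ≈ -24.399 km (keep extra digits for the depth step; rounded: 38.3, -24.4).
Then from the A sphere: z² = 157.70² − (x − 26.5)² − (y − 128.1)² with x = 38.301, y = -24.399, so z ≈ 38.394 ≈ 38.4 km.

38.4 km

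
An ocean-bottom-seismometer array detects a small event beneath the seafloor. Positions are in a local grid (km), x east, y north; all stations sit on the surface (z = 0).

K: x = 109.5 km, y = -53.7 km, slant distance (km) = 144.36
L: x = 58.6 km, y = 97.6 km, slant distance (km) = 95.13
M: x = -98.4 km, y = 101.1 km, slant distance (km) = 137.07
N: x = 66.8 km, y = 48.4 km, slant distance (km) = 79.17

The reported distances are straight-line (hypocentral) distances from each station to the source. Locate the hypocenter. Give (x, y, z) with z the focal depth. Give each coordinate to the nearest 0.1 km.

(9.7, 35.9, 53.4)

Each station gives a sphere (x−x_i)² + (y−y_i)² + z² = d_i² (stations at z=0).
Subtracting the K sphere from L and M: z² cancels, leaving linear equations in x and y:
-101.8 x + 302.6 y = 9875.87
-415.8 x + 309.6 y = 7081.45
Solving: x ≈ 9.700, y ≈ 35.900 km (keep extra digits for the depth step; rounded: 9.7, 35.9).
Then from the K sphere: z² = 144.36² − (x − 109.5)² − (y + 53.7)² with x = 9.700, y = 35.900, so z ≈ 53.400 ≈ 53.4 km.
Check against N (with the unrounded solution): distance 79.17 ≈ 79.17 km. ✓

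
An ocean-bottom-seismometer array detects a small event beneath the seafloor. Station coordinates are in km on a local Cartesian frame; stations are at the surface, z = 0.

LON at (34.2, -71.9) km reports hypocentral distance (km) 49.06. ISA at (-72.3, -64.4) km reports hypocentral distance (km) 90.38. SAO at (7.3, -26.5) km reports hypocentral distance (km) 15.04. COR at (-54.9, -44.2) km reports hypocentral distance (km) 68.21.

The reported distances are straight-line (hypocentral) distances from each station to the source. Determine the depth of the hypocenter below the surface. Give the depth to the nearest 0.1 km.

13.9 km

Each station gives a sphere (x−x_i)² + (y−y_i)² + z² = d_i² (stations at z=0).
Subtracting the LON sphere from ISA and SAO: z² cancels, leaving linear equations in x and y:
-213.0 x + 15.0 y = -2726.26
-53.8 x + 90.8 y = -3403.03
Solving: x ≈ 10.602, y ≈ -31.196 km (keep extra digits for the depth step; rounded: 10.6, -31.2).
Then from the LON sphere: z² = 49.06² − (x − 34.2)² − (y + 71.9)² with x = 10.602, y = -31.196, so z ≈ 13.900 ≈ 13.9 km.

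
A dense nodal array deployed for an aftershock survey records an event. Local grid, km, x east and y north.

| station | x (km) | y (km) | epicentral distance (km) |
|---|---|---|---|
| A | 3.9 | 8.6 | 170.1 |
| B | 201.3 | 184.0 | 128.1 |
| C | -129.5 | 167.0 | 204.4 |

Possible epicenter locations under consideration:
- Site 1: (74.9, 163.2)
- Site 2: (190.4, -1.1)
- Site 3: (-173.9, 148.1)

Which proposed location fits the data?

For each candidate, compare |candidate − station| to the reported distance:
Site 1: residuals A 0.0, B 0.0, C 0.0 → max 0.0 km
Site 2: residuals A 16.7, B 57.3, C 157.0 → max 157.0 km
Site 3: residuals A 55.9, B 248.8, C 156.1 → max 248.8 km
Only Site 1 has all residuals ≈ 0.

Site 1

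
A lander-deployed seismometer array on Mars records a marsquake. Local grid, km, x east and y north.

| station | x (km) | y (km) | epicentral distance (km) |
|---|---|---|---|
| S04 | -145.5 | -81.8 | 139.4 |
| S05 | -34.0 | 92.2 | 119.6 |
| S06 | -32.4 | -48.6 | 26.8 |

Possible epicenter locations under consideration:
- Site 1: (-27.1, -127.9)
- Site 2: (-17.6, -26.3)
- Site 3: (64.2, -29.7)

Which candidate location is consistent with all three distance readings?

Site 2

For each candidate, compare |candidate − station| to the reported distance:
Site 1: residuals S04 12.3, S05 100.6, S06 52.7 → max 100.6 km
Site 2: residuals S04 0.0, S05 0.0, S06 0.0 → max 0.0 km
Site 3: residuals S04 76.7, S05 36.9, S06 71.6 → max 76.7 km
Only Site 2 has all residuals ≈ 0.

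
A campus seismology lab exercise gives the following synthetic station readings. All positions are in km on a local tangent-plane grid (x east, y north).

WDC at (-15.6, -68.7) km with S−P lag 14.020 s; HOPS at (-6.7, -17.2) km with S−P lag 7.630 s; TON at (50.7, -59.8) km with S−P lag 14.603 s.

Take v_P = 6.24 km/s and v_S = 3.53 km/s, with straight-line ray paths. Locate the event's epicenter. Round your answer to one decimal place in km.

Distance from S−P lag: d = Δt · v_P v_S / (v_P − v_S) = Δt · (6.24·3.53)/(6.24−3.53) ≈ 8.1281·Δt.
So d_WDC = 113.96, d_HOPS = 62.02, d_TON = 118.69 km.
Circle about each station: (x + 15.6)² + (y + 68.7)² = 113.96²; (x + 6.7)² + (y + 17.2)² = 62.02²; (x − 50.7)² + (y + 59.8)² = 118.69².
Subtracting pairs of circle equations eliminates x²+y² and gives linear equations (the radical axes):
17.8 x + 103.0 y = 4518.08
132.6 x + 17.8 y = 83.05
Solving the 2×2 system: x ≈ -5.4, y ≈ 44.8 km.

x ≈ -5.4 km, y ≈ 44.8 km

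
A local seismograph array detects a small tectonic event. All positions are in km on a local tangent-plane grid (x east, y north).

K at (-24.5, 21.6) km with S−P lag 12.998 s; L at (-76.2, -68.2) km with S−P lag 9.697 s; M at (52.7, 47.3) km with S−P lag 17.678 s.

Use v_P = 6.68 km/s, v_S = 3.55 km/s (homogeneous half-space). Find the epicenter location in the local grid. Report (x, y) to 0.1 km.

Distance from S−P lag: d = Δt · v_P v_S / (v_P − v_S) = Δt · (6.68·3.55)/(6.68−3.55) ≈ 7.5764·Δt.
So d_K = 98.48, d_L = 73.47, d_M = 133.93 km.
Circle about each station: (x + 24.5)² + (y − 21.6)² = 98.48²; (x + 76.2)² + (y + 68.2)² = 73.47²; (x − 52.7)² + (y − 47.3)² = 133.93².
Subtracting the K equation from the L and M equations removes the quadratic terms:
-103.4 x − 179.6 y = 13691.34
154.4 x + 51.4 y = -4291.16
Solving the 2×2 system: x ≈ -3.0, y ≈ -74.5 km.
Check against K (with the unrounded x, y): √((x + 24.5)²+(y − 21.6)²) = 98.49 ≈ 98.48 km. ✓

x ≈ -3.0 km, y ≈ -74.5 km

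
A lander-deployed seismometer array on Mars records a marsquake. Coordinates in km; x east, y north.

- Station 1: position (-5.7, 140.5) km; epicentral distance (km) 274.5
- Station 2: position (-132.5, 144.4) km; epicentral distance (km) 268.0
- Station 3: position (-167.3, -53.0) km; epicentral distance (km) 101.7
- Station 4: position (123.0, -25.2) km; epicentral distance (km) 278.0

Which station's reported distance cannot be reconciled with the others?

Station 4

Solve using three stations at a time. Using Station 1, Station 2, Station 3 (subtract circle equations pairwise → linear system) gives (x, y) ≈ (-91.1, -120.4).
Distances from that point to each station vs reported:
  Station 1: calculated 274.5 vs reported 274.5 → residual 0.0 km
  Station 2: calculated 268.0 vs reported 268.0 → residual 0.0 km
  Station 3: calculated 101.7 vs reported 101.7 → residual 0.0 km
  Station 4: calculated 234.3 vs reported 278.0 → residual 43.7 km
Station 1, Station 2, Station 3 are mutually consistent (residuals ≈ 0); Station 4 is off by 43.7 km.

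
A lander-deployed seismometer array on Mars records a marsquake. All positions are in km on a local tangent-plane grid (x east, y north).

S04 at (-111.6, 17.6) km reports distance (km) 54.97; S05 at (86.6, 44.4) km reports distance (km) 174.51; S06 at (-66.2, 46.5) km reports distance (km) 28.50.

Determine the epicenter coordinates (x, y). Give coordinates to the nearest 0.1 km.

(-86.5, 66.5)

Circle about each station: (x + 111.6)² + (y − 17.6)² = 54.97²; (x − 86.6)² + (y − 44.4)² = 174.51²; (x + 66.2)² + (y − 46.5)² = 28.50².
Subtracting the S04 equation from the S05 and S06 equations removes the quadratic terms:
396.4 x + 53.6 y = -30725.44
90.8 x + 57.8 y = -4010.18
Solving the 2×2 system: x ≈ -86.5, y ≈ 66.5 km.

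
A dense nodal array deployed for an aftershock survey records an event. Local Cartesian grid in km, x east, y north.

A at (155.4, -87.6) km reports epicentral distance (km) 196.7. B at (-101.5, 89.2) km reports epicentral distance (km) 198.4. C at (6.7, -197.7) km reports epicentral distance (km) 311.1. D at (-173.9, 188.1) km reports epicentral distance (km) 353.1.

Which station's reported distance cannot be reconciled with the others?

Solve using three stations at a time. Using A, B, C (subtract circle equations pairwise → linear system) gives (x, y) ≈ (96.6, 100.1).
Distances from that point to each station vs reported:
  A: calculated 196.7 vs reported 196.7 → residual 0.0 km
  B: calculated 198.4 vs reported 198.4 → residual 0.0 km
  C: calculated 311.1 vs reported 311.1 → residual 0.0 km
  D: calculated 284.5 vs reported 353.1 → residual 68.6 km
A, B, C are mutually consistent (residuals ≈ 0); D is off by 68.6 km.

D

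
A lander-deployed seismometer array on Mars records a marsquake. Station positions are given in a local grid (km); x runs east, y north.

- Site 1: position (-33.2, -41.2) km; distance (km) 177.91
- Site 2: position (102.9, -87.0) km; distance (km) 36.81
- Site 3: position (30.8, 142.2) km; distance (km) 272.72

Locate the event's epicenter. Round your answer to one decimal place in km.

Circle about each station: (x + 33.2)² + (y + 41.2)² = 177.91²; (x − 102.9)² + (y + 87.0)² = 36.81²; (x − 30.8)² + (y − 142.2)² = 272.72².
Subtracting the Site 1 equation from the Site 2 and Site 3 equations removes the quadratic terms:
272.2 x − 91.6 y = 45654.72
128.0 x + 366.8 y = -24354.43
Solving the 2×2 system: x ≈ 130.1, y ≈ -111.8 km.

130.1 km east, -111.8 km north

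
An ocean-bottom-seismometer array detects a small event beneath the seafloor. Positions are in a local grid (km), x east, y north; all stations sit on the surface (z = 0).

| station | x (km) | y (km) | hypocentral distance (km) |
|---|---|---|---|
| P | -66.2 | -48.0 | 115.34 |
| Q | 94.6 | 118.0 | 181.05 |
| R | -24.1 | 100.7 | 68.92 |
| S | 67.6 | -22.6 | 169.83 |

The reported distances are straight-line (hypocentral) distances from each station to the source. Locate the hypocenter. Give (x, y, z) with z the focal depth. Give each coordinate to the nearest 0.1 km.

x ≈ -76.2 km, y ≈ 63.9 km, depth ≈ 26.1 km

Each station gives a sphere (x−x_i)² + (y−y_i)² + z² = d_i² (stations at z=0).
Subtracting the P sphere from Q and R: z² cancels, leaving linear equations in x and y:
321.6 x + 332.0 y = -3289.07
84.2 x + 297.4 y = 12588.21
Solving: x ≈ -76.193, y ≈ 63.899 km (keep extra digits for the depth step; rounded: -76.2, 63.9).
Then from the P sphere: z² = 115.34² − (x + 66.2)² − (y + 48.0)² with x = -76.193, y = 63.899, so z ≈ 26.116 ≈ 26.1 km.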